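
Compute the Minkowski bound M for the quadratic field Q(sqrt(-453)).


d = -453, d mod 4 = 3, so disc(K) = 4d = -1812; |disc(K)| = 1812
Imaginary quadratic field, so n = 2, s = r2 = 1, r1 = 0
M = (n!/n^n) * (4/pi)^s * sqrt(|disc(K)|) = (2!/2^2) * (4/pi)^1 * sqrt(1812)
= 0.5 * 1.273240 * 42.567593
= 27.0994

27.0994


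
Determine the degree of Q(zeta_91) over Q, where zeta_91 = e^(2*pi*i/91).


The degree equals Euler's totient phi(91).
91 = 7 * 13
phi(91) = 72

72


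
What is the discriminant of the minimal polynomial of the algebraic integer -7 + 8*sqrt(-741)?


The element -7 + 8*sqrt(-741) has minimal polynomial:
x^2 + 14*x + 47473
Discriminant = (14)^2 - 4*(47473)
= 196 - 189892
= -189696

-189696


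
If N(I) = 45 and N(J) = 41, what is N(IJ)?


N(IJ) = N(I) * N(J)
= 45 * 41
= 1845

1845


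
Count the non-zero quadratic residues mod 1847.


For prime p, the number of non-zero quadratic residues is (p-1)/2.
= (1847-1)/2
= 923

923


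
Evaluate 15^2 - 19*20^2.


x^2 - d*y^2
= 15^2 - 19*20^2
= 225 - 7600
= -7375

-7375


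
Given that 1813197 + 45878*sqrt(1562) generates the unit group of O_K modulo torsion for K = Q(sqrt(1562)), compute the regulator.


epsilon = 1813197 + 45878*sqrt(1562)
= 3.6264e+06
R = ln(3.6264e+06)
= 15.1037

15.1037


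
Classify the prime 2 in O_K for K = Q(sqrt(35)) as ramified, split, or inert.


K = Q(sqrt(35)). Since d mod 4 = 3, disc(K) = 140.
Check p | disc: 140 mod 2 = 0.
p divides disc, so p ramifies: (p) = P^2 with e=2, f=1, g=1.
Therefore p is ramified.

ramified


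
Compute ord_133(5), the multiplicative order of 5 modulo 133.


We want ord_133(5), the smallest k >= 1 with 5^k = 1 mod 133.
n = 133 = 7 * 19, phi(133) = 108; the order divides phi(n).
Divisors of 108: 1, 2, 3, 4, 6, 9, 12, 18, 27, 36, 54, 108
Repeated squaring mod 133: 5^1 = 5, 5^2 = 25, 5^4 = 93, 5^8 = 4, 5^16 = 16, 5^32 = 123, 5^64 = 100
Test divisors in increasing order:
  k=1: 5^1 = 5 mod 133
  k=2: 5^2 = 25 mod 133
  k=3: 5^3 = 25 * 5 = 125 mod 133
  k=4: 5^4 = 93 mod 133
  k=6: 5^6 = 93 * 25 = 64 mod 133
  k=9: 5^9 = 4 * 5 = 20 mod 133
  k=12: 5^12 = 4 * 93 = 106 mod 133
  k=18: 5^18 = 16 * 25 = 1 mod 133  <- first divisor giving 1
Order = 18

18


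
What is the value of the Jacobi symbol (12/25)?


Compute (12/25) via quadratic reciprocity:
  pull out 2: (2/25) = +1  (since 25 mod 8 = 1)
  pull out 2: (2/25) = +1  (since 25 mod 8 = 1)
  reciprocity: (3/25) -> +(25/3)
  reduce: (1/3)
  (1/3) = 1
Product of signs = 1

1


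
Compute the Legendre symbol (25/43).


p = 43 is prime, so compute (25/43) with the reciprocity algorithm (Jacobi-symbol steps: pull out 2s via (2/n), flip via reciprocity, reduce):
  reciprocity: (25/43) -> +(43/25)
  reduce: (18/25)
  pull out 2: (2/25) = +1  (since 25 mod 8 = 1)
  reciprocity: (9/25) -> +(25/9)
  reduce: (7/9)
  reciprocity: (7/9) -> +(9/7)
  reduce: (2/7)
  pull out 2: (2/7) = +1  (since 7 mod 8 = 7)
  (1/7) = 1
Product of signs = 1
(25/43) = 1

1


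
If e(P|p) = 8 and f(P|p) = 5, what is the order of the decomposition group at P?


|D_P| = e * f
= 8 * 5
= 40

40


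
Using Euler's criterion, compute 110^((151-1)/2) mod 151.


p = 151 is prime and the exponent is (p-1)/2 = 75, so by Euler's criterion 110^75 = (110/151) = +1 or -1 mod 151.
Compute by square-and-multiply:
  75 = 64 + 8 + 2 + 1 (binary 1001011)
  Repeated squaring mod 151: 110^1 = 110, 110^2 = 20, 110^4 = 98, 110^8 = 91, 110^16 = 127, 110^32 = 123, 110^64 = 29
  110^75 = 110^64 * 110^8 * 110^2 * 110^1 = 29 * 91 * 20 * 110 mod 151
    29 * 91 = 2639 = 72 mod 151
    72 * 20 = 1440 = 81 mod 151
    81 * 110 = 8910 = 1 mod 151
  110^75 = 1 mod 151
Result 1: 110 is a quadratic residue mod 151.
110^75 mod 151 = 1

1


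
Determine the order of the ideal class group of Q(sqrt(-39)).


K = Q(sqrt(-39)). d mod 4 = 1, so D = disc(K) = d = -39
h(K) equals the number of primitive reduced positive-definite forms (a, b, c) = a*x^2 + b*x*y + c*y^2 with b^2 - 4ac = D,
where reduced means |b| <= a <= c, with b >= 0 whenever |b| = a or a = c, and primitive means gcd(a, b, c) = 1.
Reduced forces 3a^2 <= |D| = 39, so 1 <= a <= 3; b must have the parity of D, and c = (b^2 - D)/(4a) must be an integer >= a.
Enumerate a = 1..3, b in [-a, a]:
  a=1: (1, 1, 10)  [1]
  a=2: (2, -1, 5), (2, 1, 5)  [2]
  a=3: (3, 3, 4)  [1]
Total reduced forms: 1 + 2 + 1 = 4
h = 4

4


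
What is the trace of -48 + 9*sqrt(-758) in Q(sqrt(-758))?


Tr(a + b*sqrt(d)) = (a + b*sqrt(d)) + (a - b*sqrt(d)) = 2a
= 2 * (-48)
= -96

-96


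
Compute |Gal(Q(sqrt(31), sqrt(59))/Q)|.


The 2 square roots of distinct primes are multiplicatively independent over Q,
so [K:Q] = 2^2 and Gal(K/Q) is isomorphic to (Z/2Z)^2.
|Gal| = 2^2 = 4

4


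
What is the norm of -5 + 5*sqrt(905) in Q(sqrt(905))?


N(a + b*sqrt(d)) = a^2 - d*b^2
= (-5)^2 - (905)*(5)^2
= 25 - 22625
= -22600

-22600


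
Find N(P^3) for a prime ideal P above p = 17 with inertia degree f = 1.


N(P^a) = p^(a*f)
= 17^(3*1)
= 17^3
= 4913

4913


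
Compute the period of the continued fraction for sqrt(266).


Run the CF algorithm for sqrt(266).
a_0 = floor(sqrt(266)) = 16; set m_0=0, q_0=1.
Recurrence: m' = q*a - m,  q' = (d - m'^2)/q,  a' = floor((a_0 + m')/q').
  step 1: m=16, q=10, a=3
  step 2: m=14, q=7, a=4
  step 3: m=14, q=10, a=3
  step 4: m=16, q=1, a=32
a_4 = 2*a_0 = 32, so the period closes here.
sqrt(266) = [16; 3, 4, 3, 32]
Period length = 4

4


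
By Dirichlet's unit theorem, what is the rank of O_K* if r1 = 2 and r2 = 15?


By Dirichlet's unit theorem:
rank = r1 + r2 - 1
= 2 + 15 - 1
= 16

16


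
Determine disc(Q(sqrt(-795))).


For K = Q(sqrt(d)) with d squarefree: disc(K) = d if d = 1 mod 4, and disc(K) = 4d if d = 2 or 3 mod 4.
Here d = -795, and d mod 4 = 1.
d = 1 mod 4 (O_K = Z[(1+sqrt(d))/2]), so disc(K) = d = -795

-795


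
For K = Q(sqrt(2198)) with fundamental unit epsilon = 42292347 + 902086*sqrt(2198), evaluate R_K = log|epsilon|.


epsilon = 42292347 + 902086*sqrt(2198)
= 8.4585e+07
R = ln(8.4585e+07)
= 18.2533

18.2533


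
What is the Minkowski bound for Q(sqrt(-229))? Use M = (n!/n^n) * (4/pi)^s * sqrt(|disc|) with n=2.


d = -229, d mod 4 = 3, so disc(K) = 4d = -916; |disc(K)| = 916
Imaginary quadratic field, so n = 2, s = r2 = 1, r1 = 0
M = (n!/n^n) * (4/pi)^s * sqrt(|disc(K)|) = (2!/2^2) * (4/pi)^1 * sqrt(916)
= 0.5 * 1.273240 * 30.265492
= 19.2676

19.2676


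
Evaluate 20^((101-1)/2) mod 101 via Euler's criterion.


p = 101 is prime and the exponent is (p-1)/2 = 50, so by Euler's criterion 20^50 = (20/101) = +1 or -1 mod 101.
Compute by square-and-multiply:
  50 = 32 + 16 + 2 (binary 110010)
  Repeated squaring mod 101: 20^1 = 20, 20^2 = 97, 20^4 = 16, 20^8 = 54, 20^16 = 88, 20^32 = 68
  20^50 = 20^32 * 20^16 * 20^2 = 68 * 88 * 97 mod 101
    68 * 88 = 5984 = 25 mod 101
    25 * 97 = 2425 = 1 mod 101
  20^50 = 1 mod 101
Result 1: 20 is a quadratic residue mod 101.
20^50 mod 101 = 1

1


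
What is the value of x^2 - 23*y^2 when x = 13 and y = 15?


x^2 - d*y^2
= 13^2 - 23*15^2
= 169 - 5175
= -5006

-5006


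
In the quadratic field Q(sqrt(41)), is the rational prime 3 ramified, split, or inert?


K = Q(sqrt(41)). Since d mod 4 = 1, disc(K) = 41.
Check p | disc: 41 mod 3 = 2.
p does not divide disc. Compute Legendre symbol (d/p):
2^((3-1)/2) mod 3 = -1
(d/p) = -1, so p is inert: (p) stays prime with e=1, f=2, g=1.
Therefore p is inert.

inert


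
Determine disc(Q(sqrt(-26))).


For K = Q(sqrt(d)) with d squarefree: disc(K) = d if d = 1 mod 4, and disc(K) = 4d if d = 2 or 3 mod 4.
Here d = -26, and d mod 4 = 2.
d = 2 mod 4, not 1 (O_K = Z[sqrt(d)]), so disc(K) = 4d = 4 * (-26) = -104

-104


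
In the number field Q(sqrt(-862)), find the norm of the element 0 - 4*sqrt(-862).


N(a + b*sqrt(d)) = a^2 - d*b^2
= (0)^2 - (-862)*(-4)^2
= 0 + 13792
= 13792

13792


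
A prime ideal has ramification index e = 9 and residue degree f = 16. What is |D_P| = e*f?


|D_P| = e * f
= 9 * 16
= 144

144


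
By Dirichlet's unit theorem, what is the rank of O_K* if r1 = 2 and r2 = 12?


By Dirichlet's unit theorem:
rank = r1 + r2 - 1
= 2 + 12 - 1
= 13

13


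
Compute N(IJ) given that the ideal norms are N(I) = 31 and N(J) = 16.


N(IJ) = N(I) * N(J)
= 31 * 16
= 496

496


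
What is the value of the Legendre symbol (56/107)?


p = 107 is prime, so compute (56/107) with the reciprocity algorithm (Jacobi-symbol steps: pull out 2s via (2/n), flip via reciprocity, reduce):
  pull out 2: (2/107) = -1  (since 107 mod 8 = 3)
  pull out 2: (2/107) = -1  (since 107 mod 8 = 3)
  pull out 2: (2/107) = -1  (since 107 mod 8 = 3)
  reciprocity: (7/107) -> -(107/7)
  reduce: (2/7)
  pull out 2: (2/7) = +1  (since 7 mod 8 = 7)
  (1/7) = 1
Product of signs = 1
(56/107) = 1

1


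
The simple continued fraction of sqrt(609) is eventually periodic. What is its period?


Run the CF algorithm for sqrt(609).
a_0 = floor(sqrt(609)) = 24; set m_0=0, q_0=1.
Recurrence: m' = q*a - m,  q' = (d - m'^2)/q,  a' = floor((a_0 + m')/q').
  step 1: m=24, q=33, a=1
  step 2: m=9, q=16, a=2
  step 3: m=23, q=5, a=9
  step 4: m=22, q=25, a=1
  step 5: m=3, q=24, a=1
  step 6: m=21, q=7, a=6
  step 7: m=21, q=24, a=1
  step 8: m=3, q=25, a=1
  step 9: m=22, q=5, a=9
  step 10: m=23, q=16, a=2
  step 11: m=9, q=33, a=1
  step 12: m=24, q=1, a=48
a_12 = 2*a_0 = 48, so the period closes here.
sqrt(609) = [24; 1, 2, 9, 1, 1, 6, 1, 1, 9, 2, 1, 48]
Period length = 12

12


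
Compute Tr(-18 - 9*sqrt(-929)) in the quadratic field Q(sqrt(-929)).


Tr(a + b*sqrt(d)) = (a + b*sqrt(d)) + (a - b*sqrt(d)) = 2a
= 2 * (-18)
= -36

-36


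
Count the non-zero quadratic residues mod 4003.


For prime p, the number of non-zero quadratic residues is (p-1)/2.
= (4003-1)/2
= 2001

2001


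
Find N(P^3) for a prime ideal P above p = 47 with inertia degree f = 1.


N(P^a) = p^(a*f)
= 47^(3*1)
= 47^3
= 103823

103823


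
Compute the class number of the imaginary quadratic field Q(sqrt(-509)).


K = Q(sqrt(-509)). d mod 4 = 3, so D = disc(K) = 4d = -2036
h(K) equals the number of primitive reduced positive-definite forms (a, b, c) = a*x^2 + b*x*y + c*y^2 with b^2 - 4ac = D,
where reduced means |b| <= a <= c, with b >= 0 whenever |b| = a or a = c, and primitive means gcd(a, b, c) = 1.
Reduced forces 3a^2 <= |D| = 2036, so 1 <= a <= 26; b must have the parity of D, and c = (b^2 - D)/(4a) must be an integer >= a.
Enumerate a = 1..26, b in [-a, a]:
  a=1: (1, 0, 509)  [1]
  a=2: (2, 2, 255)  [1]
  a=3: (3, -2, 170), (3, 2, 170)  [2]
  a=4: none
  a=5: (5, -2, 102), (5, 2, 102)  [2]
  a=6: (6, -2, 85), (6, 2, 85)  [2]
  a=7: (7, -6, 74), (7, 6, 74)  [2]
  a=8: none
  a=9: (9, -4, 57), (9, 4, 57)  [2]
  a=10: (10, -2, 51), (10, 2, 51)  [2]
  a=11..13: none
  a=14: (14, -6, 37), (14, 6, 37)  [2]
  a=15: (15, -8, 35), (15, -2, 34), (15, 2, 34), (15, 8, 35)  [4]
  a=16: none
  a=17: (17, -2, 30), (17, 2, 30)  [2]
  a=18: (18, -14, 31), (18, 14, 31)  [2]
  a=19: (19, -4, 27), (19, 4, 27)  [2]
  a=20: none
  a=21: (21, -20, 29), (21, -8, 25), (21, 8, 25), (21, 20, 29)  [4]
  a=22..26: none
Total reduced forms: 1 + 1 + 2 + 2 + 2 + 2 + 2 + 2 + 2 + 4 + 2 + 2 + 2 + 4 = 30
h = 30

30


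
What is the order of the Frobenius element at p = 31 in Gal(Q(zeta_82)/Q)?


The Frobenius at p in Gal(Q(zeta_n)/Q) = (Z/nZ)* is the class of p, so its order is ord_82(31), the smallest k >= 1 with 31^k = 1 mod 82.
n = 82 = 2 * 41, phi(82) = 40; the order divides phi(n).
Divisors of 40: 1, 2, 4, 5, 8, 10, 20, 40
Repeated squaring mod 82: 31^1 = 31, 31^2 = 59, 31^4 = 37, 31^8 = 57, 31^16 = 51, 31^32 = 59
Test divisors in increasing order:
  k=1: 31^1 = 31 mod 82
  k=2: 31^2 = 59 mod 82
  k=4: 31^4 = 37 mod 82
  k=5: 31^5 = 37 * 31 = 81 mod 82
  k=8: 31^8 = 57 mod 82
  k=10: 31^10 = 57 * 59 = 1 mod 82  <- first divisor giving 1
Order = 10

10


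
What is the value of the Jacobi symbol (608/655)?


Compute (608/655) via quadratic reciprocity:
  pull out 2: (2/655) = +1  (since 655 mod 8 = 7)
  pull out 2: (2/655) = +1  (since 655 mod 8 = 7)
  pull out 2: (2/655) = +1  (since 655 mod 8 = 7)
  pull out 2: (2/655) = +1  (since 655 mod 8 = 7)
  pull out 2: (2/655) = +1  (since 655 mod 8 = 7)
  reciprocity: (19/655) -> -(655/19)
  reduce: (9/19)
  reciprocity: (9/19) -> +(19/9)
  reduce: (1/9)
  (1/9) = 1
Product of signs = -1

-1


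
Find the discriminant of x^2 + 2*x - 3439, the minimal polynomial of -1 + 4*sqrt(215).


The element -1 + 4*sqrt(215) has minimal polynomial:
x^2 + 2*x - 3439
Discriminant = (2)^2 - 4*(-3439)
= 4 + 13756
= 13760

13760


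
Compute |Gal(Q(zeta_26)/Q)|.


|Gal(Q(zeta_26)/Q)| = phi(26)
= 12

12


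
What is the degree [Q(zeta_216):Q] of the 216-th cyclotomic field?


The degree equals Euler's totient phi(216).
216 = 2^3 * 3^3
phi(216) = 72

72


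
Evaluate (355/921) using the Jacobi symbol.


Compute (355/921) via quadratic reciprocity:
  reciprocity: (355/921) -> +(921/355)
  reduce: (211/355)
  reciprocity: (211/355) -> -(355/211)
  reduce: (144/211)
  pull out 2: (2/211) = -1  (since 211 mod 8 = 3)
  pull out 2: (2/211) = -1  (since 211 mod 8 = 3)
  pull out 2: (2/211) = -1  (since 211 mod 8 = 3)
  pull out 2: (2/211) = -1  (since 211 mod 8 = 3)
  reciprocity: (9/211) -> +(211/9)
  reduce: (4/9)
  pull out 2: (2/9) = +1  (since 9 mod 8 = 1)
  pull out 2: (2/9) = +1  (since 9 mod 8 = 1)
  (1/9) = 1
Product of signs = -1

-1


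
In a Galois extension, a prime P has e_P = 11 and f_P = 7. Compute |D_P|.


|D_P| = e * f
= 11 * 7
= 77

77


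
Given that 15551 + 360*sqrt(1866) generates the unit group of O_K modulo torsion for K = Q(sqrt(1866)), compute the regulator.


epsilon = 15551 + 360*sqrt(1866)
= 31102.0000
R = ln(31102.0000)
= 10.3450

10.3450


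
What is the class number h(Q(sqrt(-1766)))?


K = Q(sqrt(-1766)). d mod 4 = 2, so D = disc(K) = 4d = -7064
h(K) equals the number of primitive reduced positive-definite forms (a, b, c) = a*x^2 + b*x*y + c*y^2 with b^2 - 4ac = D,
where reduced means |b| <= a <= c, with b >= 0 whenever |b| = a or a = c, and primitive means gcd(a, b, c) = 1.
Reduced forces 3a^2 <= |D| = 7064, so 1 <= a <= 48; b must have the parity of D, and c = (b^2 - D)/(4a) must be an integer >= a.
Enumerate a = 1..48, b in [-a, a]:
  a=1: (1, 0, 1766)  [1]
  a=2: (2, 0, 883)  [1]
  a=3: (3, -2, 589), (3, 2, 589)  [2]
  a=4: none
  a=5: (5, -4, 354), (5, 4, 354)  [2]
  a=6: (6, -4, 295), (6, 4, 295)  [2]
  a=7..8: none
  a=9: (9, -8, 198), (9, 8, 198)  [2]
  a=10: (10, -4, 177), (10, 4, 177)  [2]
  a=11: (11, -8, 162), (11, 8, 162)  [2]
  a=12..14: none
  a=15: (15, -14, 121), (15, -4, 118), (15, 4, 118), (15, 14, 121)  [4]
  a=16: none
  a=17: (17, -12, 106), (17, 12, 106)  [2]
  a=18: (18, -8, 99), (18, 8, 99)  [2]
  a=19: (19, -2, 93), (19, 2, 93)  [2]
  a=20..21: none
  a=22: (22, -8, 81), (22, 8, 81)  [2]
  a=23..24: none
  a=25: (25, -6, 71), (25, 6, 71)  [2]
  a=26: none
  a=27: (27, -8, 66), (27, 8, 66)  [2]
  a=28..29: none
  a=30: (30, -16, 61), (30, -4, 59), (30, 4, 59), (30, 16, 61)  [4]
  a=31: (31, -2, 57), (31, 2, 57)  [2]
  a=32: none
  a=33: (33, -14, 55), (33, -8, 54), (33, 8, 54), (33, 14, 55)  [4]
  a=34: (34, -12, 53), (34, 12, 53)  [2]
  a=35..36: none
  a=37: (37, -22, 51), (37, 22, 51)  [2]
  a=38: (38, -36, 55), (38, 36, 55)  [2]
  a=39..42: none
  a=43: (43, -26, 45), (43, 26, 45)  [2]
  a=44: none
  a=45: (45, -44, 50), (45, 44, 50)  [2]
  a=46..48: none
Total reduced forms: 1 + 1 + 2 + 2 + 2 + 2 + 2 + 2 + 4 + 2 + 2 + 2 + 2 + 2 + 2 + 4 + 2 + 4 + 2 + 2 + 2 + 2 + 2 = 50
h = 50

50


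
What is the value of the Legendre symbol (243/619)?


p = 619 is prime, so compute (243/619) with the reciprocity algorithm (Jacobi-symbol steps: pull out 2s via (2/n), flip via reciprocity, reduce):
  reciprocity: (243/619) -> -(619/243)
  reduce: (133/243)
  reciprocity: (133/243) -> +(243/133)
  reduce: (110/133)
  pull out 2: (2/133) = -1  (since 133 mod 8 = 5)
  reciprocity: (55/133) -> +(133/55)
  reduce: (23/55)
  reciprocity: (23/55) -> -(55/23)
  reduce: (9/23)
  reciprocity: (9/23) -> +(23/9)
  reduce: (5/9)
  reciprocity: (5/9) -> +(9/5)
  reduce: (4/5)
  pull out 2: (2/5) = -1  (since 5 mod 8 = 5)
  pull out 2: (2/5) = -1  (since 5 mod 8 = 5)
  (1/5) = 1
Product of signs = -1
(243/619) = -1

-1


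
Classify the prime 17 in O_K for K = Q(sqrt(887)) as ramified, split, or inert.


K = Q(sqrt(887)). Since d mod 4 = 3, disc(K) = 3548.
Check p | disc: 3548 mod 17 = 12.
p does not divide disc. Compute Legendre symbol (d/p):
3^((17-1)/2) mod 17 = -1
(d/p) = -1, so p is inert: (p) stays prime with e=1, f=2, g=1.
Therefore p is inert.

inert


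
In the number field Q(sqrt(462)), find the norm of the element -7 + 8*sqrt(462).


N(a + b*sqrt(d)) = a^2 - d*b^2
= (-7)^2 - (462)*(8)^2
= 49 - 29568
= -29519

-29519


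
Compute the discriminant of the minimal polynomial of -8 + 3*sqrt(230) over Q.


The element -8 + 3*sqrt(230) has minimal polynomial:
x^2 + 16*x - 2006
Discriminant = (16)^2 - 4*(-2006)
= 256 + 8024
= 8280

8280


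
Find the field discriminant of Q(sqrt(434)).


For K = Q(sqrt(d)) with d squarefree: disc(K) = d if d = 1 mod 4, and disc(K) = 4d if d = 2 or 3 mod 4.
Here d = 434, and d mod 4 = 2.
d = 2 mod 4, not 1 (O_K = Z[sqrt(d)]), so disc(K) = 4d = 4 * (434) = 1736

1736


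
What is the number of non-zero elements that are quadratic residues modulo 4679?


For prime p, the number of non-zero quadratic residues is (p-1)/2.
= (4679-1)/2
= 2339

2339


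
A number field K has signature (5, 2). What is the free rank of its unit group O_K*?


By Dirichlet's unit theorem:
rank = r1 + r2 - 1
= 5 + 2 - 1
= 6

6


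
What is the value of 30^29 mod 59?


p = 59 is prime and the exponent is (p-1)/2 = 29, so by Euler's criterion 30^29 = (30/59) = +1 or -1 mod 59.
Compute by square-and-multiply:
  29 = 16 + 8 + 4 + 1 (binary 11101)
  Repeated squaring mod 59: 30^1 = 30, 30^2 = 15, 30^4 = 48, 30^8 = 3, 30^16 = 9
  30^29 = 30^16 * 30^8 * 30^4 * 30^1 = 9 * 3 * 48 * 30 mod 59
    9 * 3 = 27 = 27 mod 59
    27 * 48 = 1296 = 57 mod 59
    57 * 30 = 1710 = 58 mod 59
  30^29 = 58 mod 59
Result 58 = p - 1 = -1 mod 59: 30 is a quadratic non-residue mod 59. As a residue in [0, p-1] the value is 58.
30^29 mod 59 = 58

58


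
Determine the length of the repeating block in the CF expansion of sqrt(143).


Run the CF algorithm for sqrt(143).
a_0 = floor(sqrt(143)) = 11; set m_0=0, q_0=1.
Recurrence: m' = q*a - m,  q' = (d - m'^2)/q,  a' = floor((a_0 + m')/q').
  step 1: m=11, q=22, a=1
  step 2: m=11, q=1, a=22
a_2 = 2*a_0 = 22, so the period closes here.
sqrt(143) = [11; 1, 22]
Period length = 2

2


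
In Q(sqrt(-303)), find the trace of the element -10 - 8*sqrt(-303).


Tr(a + b*sqrt(d)) = (a + b*sqrt(d)) + (a - b*sqrt(d)) = 2a
= 2 * (-10)
= -20

-20


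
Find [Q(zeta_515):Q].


The degree equals Euler's totient phi(515).
515 = 5 * 103
phi(515) = 408

408


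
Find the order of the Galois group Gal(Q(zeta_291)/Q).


|Gal(Q(zeta_291)/Q)| = phi(291)
= 192

192


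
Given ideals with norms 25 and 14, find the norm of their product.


N(IJ) = N(I) * N(J)
= 25 * 14
= 350

350


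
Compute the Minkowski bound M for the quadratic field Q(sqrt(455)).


d = 455, d mod 4 = 3, so disc(K) = 4d = 1820; |disc(K)| = 1820
Real quadratic field, so n = 2, s = r2 = 0, r1 = 2
M = (n!/n^n) * (4/pi)^s * sqrt(|disc(K)|) = (2!/2^2) * (4/pi)^0 * sqrt(1820)
= 0.5 * 1.000000 * 42.661458
= 21.3307

21.3307


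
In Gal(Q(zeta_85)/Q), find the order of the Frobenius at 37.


The Frobenius at p in Gal(Q(zeta_n)/Q) = (Z/nZ)* is the class of p, so its order is ord_85(37), the smallest k >= 1 with 37^k = 1 mod 85.
n = 85 = 5 * 17, phi(85) = 64; the order divides phi(n).
Divisors of 64: 1, 2, 4, 8, 16, 32, 64
Repeated squaring mod 85: 37^1 = 37, 37^2 = 9, 37^4 = 81, 37^8 = 16, 37^16 = 1, 37^32 = 1, 37^64 = 1
Test divisors in increasing order:
  k=1: 37^1 = 37 mod 85
  k=2: 37^2 = 9 mod 85
  k=4: 37^4 = 81 mod 85
  k=8: 37^8 = 16 mod 85
  k=16: 37^16 = 1 mod 85  <- first divisor giving 1
Order = 16

16


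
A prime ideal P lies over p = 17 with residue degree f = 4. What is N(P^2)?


N(P^a) = p^(a*f)
= 17^(2*4)
= 17^8
= 6975757441

6975757441


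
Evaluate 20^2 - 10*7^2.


x^2 - d*y^2
= 20^2 - 10*7^2
= 400 - 490
= -90

-90


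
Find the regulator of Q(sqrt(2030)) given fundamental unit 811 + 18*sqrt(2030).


epsilon = 811 + 18*sqrt(2030)
= 1621.9994
R = ln(1621.9994)
= 7.3914

7.3914


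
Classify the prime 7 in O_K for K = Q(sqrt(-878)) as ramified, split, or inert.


K = Q(sqrt(-878)). Since d mod 4 = 2, disc(K) = -3512.
Check p | disc: -3512 mod 7 = 2.
p does not divide disc. Compute Legendre symbol (d/p):
4^((7-1)/2) mod 7 = 1
(d/p) = 1, so p splits: (p) = P*P' with e=1, f=1, g=2.
Therefore p is split.

split


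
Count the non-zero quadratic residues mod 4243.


For prime p, the number of non-zero quadratic residues is (p-1)/2.
= (4243-1)/2
= 2121

2121


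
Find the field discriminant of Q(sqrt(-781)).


For K = Q(sqrt(d)) with d squarefree: disc(K) = d if d = 1 mod 4, and disc(K) = 4d if d = 2 or 3 mod 4.
Here d = -781, and d mod 4 = 3.
d = 3 mod 4, not 1 (O_K = Z[sqrt(d)]), so disc(K) = 4d = 4 * (-781) = -3124

-3124


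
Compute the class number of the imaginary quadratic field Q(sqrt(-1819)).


K = Q(sqrt(-1819)). d mod 4 = 1, so D = disc(K) = d = -1819
h(K) equals the number of primitive reduced positive-definite forms (a, b, c) = a*x^2 + b*x*y + c*y^2 with b^2 - 4ac = D,
where reduced means |b| <= a <= c, with b >= 0 whenever |b| = a or a = c, and primitive means gcd(a, b, c) = 1.
Reduced forces 3a^2 <= |D| = 1819, so 1 <= a <= 24; b must have the parity of D, and c = (b^2 - D)/(4a) must be an integer >= a.
Enumerate a = 1..24, b in [-a, a]:
  a=1: (1, 1, 455)  [1]
  a=2..4: none
  a=5: (5, -1, 91), (5, 1, 91)  [2]
  a=6: none
  a=7: (7, -1, 65), (7, 1, 65)  [2]
  a=8..12: none
  a=13: (13, -1, 35), (13, 1, 35)  [2]
  a=14..16: none
  a=17: (17, 17, 31)  [1]
  a=18: none
  a=19: (19, -9, 25), (19, 9, 25)  [2]
  a=20..24: none
Total reduced forms: 1 + 2 + 2 + 2 + 1 + 2 = 10
h = 10

10


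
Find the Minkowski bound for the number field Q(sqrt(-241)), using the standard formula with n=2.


d = -241, d mod 4 = 3, so disc(K) = 4d = -964; |disc(K)| = 964
Imaginary quadratic field, so n = 2, s = r2 = 1, r1 = 0
M = (n!/n^n) * (4/pi)^s * sqrt(|disc(K)|) = (2!/2^2) * (4/pi)^1 * sqrt(964)
= 0.5 * 1.273240 * 31.048349
= 19.7660

19.7660


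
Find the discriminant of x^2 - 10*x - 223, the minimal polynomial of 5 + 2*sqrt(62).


The element 5 + 2*sqrt(62) has minimal polynomial:
x^2 - 10*x - 223
Discriminant = (-10)^2 - 4*(-223)
= 100 + 892
= 992

992


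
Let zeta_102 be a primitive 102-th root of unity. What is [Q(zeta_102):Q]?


The degree equals Euler's totient phi(102).
102 = 2 * 3 * 17
phi(102) = 32

32


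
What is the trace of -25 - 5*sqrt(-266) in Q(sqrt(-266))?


Tr(a + b*sqrt(d)) = (a + b*sqrt(d)) + (a - b*sqrt(d)) = 2a
= 2 * (-25)
= -50

-50


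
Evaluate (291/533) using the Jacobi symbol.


Compute (291/533) via quadratic reciprocity:
  reciprocity: (291/533) -> +(533/291)
  reduce: (242/291)
  pull out 2: (2/291) = -1  (since 291 mod 8 = 3)
  reciprocity: (121/291) -> +(291/121)
  reduce: (49/121)
  reciprocity: (49/121) -> +(121/49)
  reduce: (23/49)
  reciprocity: (23/49) -> +(49/23)
  reduce: (3/23)
  reciprocity: (3/23) -> -(23/3)
  reduce: (2/3)
  pull out 2: (2/3) = -1  (since 3 mod 8 = 3)
  (1/3) = 1
Product of signs = -1

-1


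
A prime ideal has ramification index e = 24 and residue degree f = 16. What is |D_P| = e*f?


|D_P| = e * f
= 24 * 16
= 384

384


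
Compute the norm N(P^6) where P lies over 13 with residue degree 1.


N(P^a) = p^(a*f)
= 13^(6*1)
= 13^6
= 4826809

4826809


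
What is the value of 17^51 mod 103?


p = 103 is prime and the exponent is (p-1)/2 = 51, so by Euler's criterion 17^51 = (17/103) = +1 or -1 mod 103.
Compute by square-and-multiply:
  51 = 32 + 16 + 2 + 1 (binary 110011)
  Repeated squaring mod 103: 17^1 = 17, 17^2 = 83, 17^4 = 91, 17^8 = 41, 17^16 = 33, 17^32 = 59
  17^51 = 17^32 * 17^16 * 17^2 * 17^1 = 59 * 33 * 83 * 17 mod 103
    59 * 33 = 1947 = 93 mod 103
    93 * 83 = 7719 = 97 mod 103
    97 * 17 = 1649 = 1 mod 103
  17^51 = 1 mod 103
Result 1: 17 is a quadratic residue mod 103.
17^51 mod 103 = 1

1


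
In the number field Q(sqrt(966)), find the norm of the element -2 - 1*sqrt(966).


N(a + b*sqrt(d)) = a^2 - d*b^2
= (-2)^2 - (966)*(-1)^2
= 4 - 966
= -962

-962


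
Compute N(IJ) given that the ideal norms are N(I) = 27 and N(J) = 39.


N(IJ) = N(I) * N(J)
= 27 * 39
= 1053

1053


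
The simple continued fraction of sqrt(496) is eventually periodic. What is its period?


Run the CF algorithm for sqrt(496).
a_0 = floor(sqrt(496)) = 22; set m_0=0, q_0=1.
Recurrence: m' = q*a - m,  q' = (d - m'^2)/q,  a' = floor((a_0 + m')/q').
  step 1: m=22, q=12, a=3
  step 2: m=14, q=25, a=1
  step 3: m=11, q=15, a=2
  step 4: m=19, q=9, a=4
  step 5: m=17, q=23, a=1
  step 6: m=6, q=20, a=1
  step 7: m=14, q=15, a=2
  step 8: m=16, q=16, a=2
  step 9: m=16, q=15, a=2
  step 10: m=14, q=20, a=1
  step 11: m=6, q=23, a=1
  step 12: m=17, q=9, a=4
  step 13: m=19, q=15, a=2
  step 14: m=11, q=25, a=1
  step 15: m=14, q=12, a=3
  step 16: m=22, q=1, a=44
a_16 = 2*a_0 = 44, so the period closes here.
sqrt(496) = [22; 3, 1, 2, 4, 1, 1, 2, 2, 2, 1, 1, 4, 2, 1, 3, 44]
Period length = 16

16


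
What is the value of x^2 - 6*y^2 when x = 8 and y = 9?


x^2 - d*y^2
= 8^2 - 6*9^2
= 64 - 486
= -422

-422


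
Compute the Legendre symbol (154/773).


p = 773 is prime, so compute (154/773) with the reciprocity algorithm (Jacobi-symbol steps: pull out 2s via (2/n), flip via reciprocity, reduce):
  pull out 2: (2/773) = -1  (since 773 mod 8 = 5)
  reciprocity: (77/773) -> +(773/77)
  reduce: (3/77)
  reciprocity: (3/77) -> +(77/3)
  reduce: (2/3)
  pull out 2: (2/3) = -1  (since 3 mod 8 = 3)
  (1/3) = 1
Product of signs = 1
(154/773) = 1

1


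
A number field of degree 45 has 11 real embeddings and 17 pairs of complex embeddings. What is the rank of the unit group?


By Dirichlet's unit theorem:
rank = r1 + r2 - 1
= 11 + 17 - 1
= 27

27


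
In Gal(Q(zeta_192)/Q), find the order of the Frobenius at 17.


The Frobenius at p in Gal(Q(zeta_n)/Q) = (Z/nZ)* is the class of p, so its order is ord_192(17), the smallest k >= 1 with 17^k = 1 mod 192.
n = 192 = 2^6 * 3, phi(192) = 64; the order divides phi(n).
Divisors of 64: 1, 2, 4, 8, 16, 32, 64
Repeated squaring mod 192: 17^1 = 17, 17^2 = 97, 17^4 = 1, 17^8 = 1, 17^16 = 1, 17^32 = 1, 17^64 = 1
Test divisors in increasing order:
  k=1: 17^1 = 17 mod 192
  k=2: 17^2 = 97 mod 192
  k=4: 17^4 = 1 mod 192  <- first divisor giving 1
Order = 4

4


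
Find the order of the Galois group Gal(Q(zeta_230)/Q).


|Gal(Q(zeta_230)/Q)| = phi(230)
= 88

88


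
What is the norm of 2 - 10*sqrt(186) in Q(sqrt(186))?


N(a + b*sqrt(d)) = a^2 - d*b^2
= (2)^2 - (186)*(-10)^2
= 4 - 18600
= -18596

-18596


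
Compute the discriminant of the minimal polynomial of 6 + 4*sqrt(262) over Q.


The element 6 + 4*sqrt(262) has minimal polynomial:
x^2 - 12*x - 4156
Discriminant = (-12)^2 - 4*(-4156)
= 144 + 16624
= 16768

16768


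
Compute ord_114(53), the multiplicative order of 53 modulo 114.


We want ord_114(53), the smallest k >= 1 with 53^k = 1 mod 114.
n = 114 = 2 * 3 * 19, phi(114) = 36; the order divides phi(n).
Divisors of 36: 1, 2, 3, 4, 6, 9, 12, 18, 36
Repeated squaring mod 114: 53^1 = 53, 53^2 = 73, 53^4 = 85, 53^8 = 43, 53^16 = 25, 53^32 = 55
Test divisors in increasing order:
  k=1: 53^1 = 53 mod 114
  k=2: 53^2 = 73 mod 114
  k=3: 53^3 = 73 * 53 = 107 mod 114
  k=4: 53^4 = 85 mod 114
  k=6: 53^6 = 85 * 73 = 49 mod 114
  k=9: 53^9 = 43 * 53 = 113 mod 114
  k=12: 53^12 = 43 * 85 = 7 mod 114
  k=18: 53^18 = 25 * 73 = 1 mod 114  <- first divisor giving 1
Order = 18

18


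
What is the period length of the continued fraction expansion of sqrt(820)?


Run the CF algorithm for sqrt(820).
a_0 = floor(sqrt(820)) = 28; set m_0=0, q_0=1.
Recurrence: m' = q*a - m,  q' = (d - m'^2)/q,  a' = floor((a_0 + m')/q').
  step 1: m=28, q=36, a=1
  step 2: m=8, q=21, a=1
  step 3: m=13, q=31, a=1
  step 4: m=18, q=16, a=2
  step 5: m=14, q=39, a=1
  step 6: m=25, q=5, a=10
  step 7: m=25, q=39, a=1
  step 8: m=14, q=16, a=2
  step 9: m=18, q=31, a=1
  step 10: m=13, q=21, a=1
  step 11: m=8, q=36, a=1
  step 12: m=28, q=1, a=56
a_12 = 2*a_0 = 56, so the period closes here.
sqrt(820) = [28; 1, 1, 1, 2, 1, 10, 1, 2, 1, 1, 1, 56]
Period length = 12

12


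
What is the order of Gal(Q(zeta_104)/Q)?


|Gal(Q(zeta_104)/Q)| = phi(104)
= 48

48


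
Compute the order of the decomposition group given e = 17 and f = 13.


|D_P| = e * f
= 17 * 13
= 221

221


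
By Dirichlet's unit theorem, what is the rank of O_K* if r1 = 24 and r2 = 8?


By Dirichlet's unit theorem:
rank = r1 + r2 - 1
= 24 + 8 - 1
= 31

31


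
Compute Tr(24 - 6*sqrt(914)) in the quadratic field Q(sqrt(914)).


Tr(a + b*sqrt(d)) = (a + b*sqrt(d)) + (a - b*sqrt(d)) = 2a
= 2 * (24)
= 48

48


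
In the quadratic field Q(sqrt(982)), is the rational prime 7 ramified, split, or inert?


K = Q(sqrt(982)). Since d mod 4 = 2, disc(K) = 3928.
Check p | disc: 3928 mod 7 = 1.
p does not divide disc. Compute Legendre symbol (d/p):
2^((7-1)/2) mod 7 = 1
(d/p) = 1, so p splits: (p) = P*P' with e=1, f=1, g=2.
Therefore p is split.

split


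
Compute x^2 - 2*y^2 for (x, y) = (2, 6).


x^2 - d*y^2
= 2^2 - 2*6^2
= 4 - 72
= -68

-68


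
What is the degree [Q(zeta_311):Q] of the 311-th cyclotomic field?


The degree equals Euler's totient phi(311).
311 = 311
phi(311) = 310

310


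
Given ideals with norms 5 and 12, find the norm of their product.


N(IJ) = N(I) * N(J)
= 5 * 12
= 60

60


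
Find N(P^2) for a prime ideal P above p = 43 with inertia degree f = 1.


N(P^a) = p^(a*f)
= 43^(2*1)
= 43^2
= 1849

1849


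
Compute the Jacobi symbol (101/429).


Compute (101/429) via quadratic reciprocity:
  reciprocity: (101/429) -> +(429/101)
  reduce: (25/101)
  reciprocity: (25/101) -> +(101/25)
  reduce: (1/25)
  (1/25) = 1
Product of signs = 1

1


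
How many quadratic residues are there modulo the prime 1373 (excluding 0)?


For prime p, the number of non-zero quadratic residues is (p-1)/2.
= (1373-1)/2
= 686

686


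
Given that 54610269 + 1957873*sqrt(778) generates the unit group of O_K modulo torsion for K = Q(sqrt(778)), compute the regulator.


epsilon = 54610269 + 1957873*sqrt(778)
= 1.0922e+08
R = ln(1.0922e+08)
= 18.5089

18.5089


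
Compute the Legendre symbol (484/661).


p = 661 is prime, so compute (484/661) with the reciprocity algorithm (Jacobi-symbol steps: pull out 2s via (2/n), flip via reciprocity, reduce):
  pull out 2: (2/661) = -1  (since 661 mod 8 = 5)
  pull out 2: (2/661) = -1  (since 661 mod 8 = 5)
  reciprocity: (121/661) -> +(661/121)
  reduce: (56/121)
  pull out 2: (2/121) = +1  (since 121 mod 8 = 1)
  pull out 2: (2/121) = +1  (since 121 mod 8 = 1)
  pull out 2: (2/121) = +1  (since 121 mod 8 = 1)
  reciprocity: (7/121) -> +(121/7)
  reduce: (2/7)
  pull out 2: (2/7) = +1  (since 7 mod 8 = 7)
  (1/7) = 1
Product of signs = 1
(484/661) = 1

1


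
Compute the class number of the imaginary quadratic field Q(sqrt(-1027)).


K = Q(sqrt(-1027)). d mod 4 = 1, so D = disc(K) = d = -1027
h(K) equals the number of primitive reduced positive-definite forms (a, b, c) = a*x^2 + b*x*y + c*y^2 with b^2 - 4ac = D,
where reduced means |b| <= a <= c, with b >= 0 whenever |b| = a or a = c, and primitive means gcd(a, b, c) = 1.
Reduced forces 3a^2 <= |D| = 1027, so 1 <= a <= 18; b must have the parity of D, and c = (b^2 - D)/(4a) must be an integer >= a.
Enumerate a = 1..18, b in [-a, a]:
  a=1: (1, 1, 257)  [1]
  a=2..6: none
  a=7: (7, -3, 37), (7, 3, 37)  [2]
  a=8..12: none
  a=13: (13, 13, 23)  [1]
  a=14..18: none
Total reduced forms: 1 + 2 + 1 = 4
h = 4

4


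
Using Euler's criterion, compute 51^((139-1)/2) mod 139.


p = 139 is prime and the exponent is (p-1)/2 = 69, so by Euler's criterion 51^69 = (51/139) = +1 or -1 mod 139.
Compute by square-and-multiply:
  69 = 64 + 4 + 1 (binary 1000101)
  Repeated squaring mod 139: 51^1 = 51, 51^2 = 99, 51^4 = 71, 51^8 = 37, 51^16 = 118, 51^32 = 24, 51^64 = 20
  51^69 = 51^64 * 51^4 * 51^1 = 20 * 71 * 51 mod 139
    20 * 71 = 1420 = 30 mod 139
    30 * 51 = 1530 = 1 mod 139
  51^69 = 1 mod 139
Result 1: 51 is a quadratic residue mod 139.
51^69 mod 139 = 1

1


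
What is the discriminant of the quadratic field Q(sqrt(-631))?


For K = Q(sqrt(d)) with d squarefree: disc(K) = d if d = 1 mod 4, and disc(K) = 4d if d = 2 or 3 mod 4.
Here d = -631, and d mod 4 = 1.
d = 1 mod 4 (O_K = Z[(1+sqrt(d))/2]), so disc(K) = d = -631

-631


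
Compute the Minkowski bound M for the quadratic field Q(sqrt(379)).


d = 379, d mod 4 = 3, so disc(K) = 4d = 1516; |disc(K)| = 1516
Real quadratic field, so n = 2, s = r2 = 0, r1 = 2
M = (n!/n^n) * (4/pi)^s * sqrt(|disc(K)|) = (2!/2^2) * (4/pi)^0 * sqrt(1516)
= 0.5 * 1.000000 * 38.935845
= 19.4679

19.4679


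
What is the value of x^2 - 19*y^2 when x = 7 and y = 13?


x^2 - d*y^2
= 7^2 - 19*13^2
= 49 - 3211
= -3162

-3162


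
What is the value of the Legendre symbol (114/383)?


p = 383 is prime, so compute (114/383) with the reciprocity algorithm (Jacobi-symbol steps: pull out 2s via (2/n), flip via reciprocity, reduce):
  pull out 2: (2/383) = +1  (since 383 mod 8 = 7)
  reciprocity: (57/383) -> +(383/57)
  reduce: (41/57)
  reciprocity: (41/57) -> +(57/41)
  reduce: (16/41)
  pull out 2: (2/41) = +1  (since 41 mod 8 = 1)
  pull out 2: (2/41) = +1  (since 41 mod 8 = 1)
  pull out 2: (2/41) = +1  (since 41 mod 8 = 1)
  pull out 2: (2/41) = +1  (since 41 mod 8 = 1)
  (1/41) = 1
Product of signs = 1
(114/383) = 1

1


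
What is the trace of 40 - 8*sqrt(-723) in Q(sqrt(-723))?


Tr(a + b*sqrt(d)) = (a + b*sqrt(d)) + (a - b*sqrt(d)) = 2a
= 2 * (40)
= 80

80


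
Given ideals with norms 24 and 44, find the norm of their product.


N(IJ) = N(I) * N(J)
= 24 * 44
= 1056

1056


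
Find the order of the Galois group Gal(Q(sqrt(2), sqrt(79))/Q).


The 2 square roots of distinct primes are multiplicatively independent over Q,
so [K:Q] = 2^2 and Gal(K/Q) is isomorphic to (Z/2Z)^2.
|Gal| = 2^2 = 4

4


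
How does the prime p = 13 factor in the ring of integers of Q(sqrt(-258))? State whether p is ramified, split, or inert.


K = Q(sqrt(-258)). Since d mod 4 = 2, disc(K) = -1032.
Check p | disc: -1032 mod 13 = 8.
p does not divide disc. Compute Legendre symbol (d/p):
2^((13-1)/2) mod 13 = -1
(d/p) = -1, so p is inert: (p) stays prime with e=1, f=2, g=1.
Therefore p is inert.

inert


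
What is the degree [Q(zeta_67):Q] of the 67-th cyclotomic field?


The degree equals Euler's totient phi(67).
67 = 67
phi(67) = 66

66


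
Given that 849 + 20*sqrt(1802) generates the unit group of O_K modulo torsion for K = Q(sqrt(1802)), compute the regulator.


epsilon = 849 + 20*sqrt(1802)
= 1697.9994
R = ln(1697.9994)
= 7.4372

7.4372


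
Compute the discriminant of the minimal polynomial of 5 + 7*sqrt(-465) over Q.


The element 5 + 7*sqrt(-465) has minimal polynomial:
x^2 - 10*x + 22810
Discriminant = (-10)^2 - 4*(22810)
= 100 - 91240
= -91140

-91140


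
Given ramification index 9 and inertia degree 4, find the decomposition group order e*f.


|D_P| = e * f
= 9 * 4
= 36

36


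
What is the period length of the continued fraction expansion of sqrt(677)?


Run the CF algorithm for sqrt(677).
a_0 = floor(sqrt(677)) = 26; set m_0=0, q_0=1.
Recurrence: m' = q*a - m,  q' = (d - m'^2)/q,  a' = floor((a_0 + m')/q').
  step 1: m=26, q=1, a=52
a_1 = 2*a_0 = 52, so the period closes here.
sqrt(677) = [26; 52]
Period length = 1

1


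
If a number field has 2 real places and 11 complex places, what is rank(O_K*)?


By Dirichlet's unit theorem:
rank = r1 + r2 - 1
= 2 + 11 - 1
= 12

12


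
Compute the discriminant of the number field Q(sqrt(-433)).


For K = Q(sqrt(d)) with d squarefree: disc(K) = d if d = 1 mod 4, and disc(K) = 4d if d = 2 or 3 mod 4.
Here d = -433, and d mod 4 = 3.
d = 3 mod 4, not 1 (O_K = Z[sqrt(d)]), so disc(K) = 4d = 4 * (-433) = -1732

-1732


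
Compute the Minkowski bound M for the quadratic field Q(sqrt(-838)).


d = -838, d mod 4 = 2, so disc(K) = 4d = -3352; |disc(K)| = 3352
Imaginary quadratic field, so n = 2, s = r2 = 1, r1 = 0
M = (n!/n^n) * (4/pi)^s * sqrt(|disc(K)|) = (2!/2^2) * (4/pi)^1 * sqrt(3352)
= 0.5 * 1.273240 * 57.896459
= 36.8580

36.8580


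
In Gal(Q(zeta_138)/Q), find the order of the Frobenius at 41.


The Frobenius at p in Gal(Q(zeta_n)/Q) = (Z/nZ)* is the class of p, so its order is ord_138(41), the smallest k >= 1 with 41^k = 1 mod 138.
n = 138 = 2 * 3 * 23, phi(138) = 44; the order divides phi(n).
Divisors of 44: 1, 2, 4, 11, 22, 44
Repeated squaring mod 138: 41^1 = 41, 41^2 = 25, 41^4 = 73, 41^8 = 85, 41^16 = 49, 41^32 = 55
Test divisors in increasing order:
  k=1: 41^1 = 41 mod 138
  k=2: 41^2 = 25 mod 138
  k=4: 41^4 = 73 mod 138
  k=11: 41^11 = 85 * 25 * 41 = 47 mod 138
  k=22: 41^22 = 49 * 73 * 25 = 1 mod 138  <- first divisor giving 1
Order = 22

22


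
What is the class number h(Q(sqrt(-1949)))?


K = Q(sqrt(-1949)). d mod 4 = 3, so D = disc(K) = 4d = -7796
h(K) equals the number of primitive reduced positive-definite forms (a, b, c) = a*x^2 + b*x*y + c*y^2 with b^2 - 4ac = D,
where reduced means |b| <= a <= c, with b >= 0 whenever |b| = a or a = c, and primitive means gcd(a, b, c) = 1.
Reduced forces 3a^2 <= |D| = 7796, so 1 <= a <= 50; b must have the parity of D, and c = (b^2 - D)/(4a) must be an integer >= a.
Enumerate a = 1..50, b in [-a, a]:
  a=1: (1, 0, 1949)  [1]
  a=2: (2, 2, 975)  [1]
  a=3: (3, -2, 650), (3, 2, 650)  [2]
  a=4: none
  a=5: (5, -2, 390), (5, 2, 390)  [2]
  a=6: (6, -2, 325), (6, 2, 325)  [2]
  a=7: (7, -4, 279), (7, 4, 279)  [2]
  a=8: none
  a=9: (9, -4, 217), (9, 4, 217)  [2]
  a=10: (10, -2, 195), (10, 2, 195)  [2]
  a=11: (11, -6, 178), (11, 6, 178)  [2]
  a=12: none
  a=13: (13, -2, 150), (13, 2, 150)  [2]
  a=14: (14, -10, 141), (14, 10, 141)  [2]
  a=15: (15, -8, 131), (15, -2, 130), (15, 2, 130), (15, 8, 131)  [4]
  a=16..17: none
  a=18: (18, -14, 111), (18, 14, 111)  [2]
  a=19..20: none
  a=21: (21, -10, 94), (21, -4, 93), (21, 4, 93), (21, 10, 94)  [4]
  a=22: (22, -6, 89), (22, 6, 89)  [2]
  a=23: (23, -22, 90), (23, 22, 90)  [2]
  a=24: none
  a=25: (25, -2, 78), (25, 2, 78)  [2]
  a=26: (26, -2, 75), (26, 2, 75)  [2]
  a=27: (27, -14, 74), (27, 14, 74)  [2]
  a=28: none
  a=29: (29, -18, 70), (29, 18, 70)  [2]
  a=30: (30, -22, 69), (30, -2, 65), (30, 2, 65), (30, 22, 69)  [4]
  a=31: (31, -4, 63), (31, 4, 63)  [2]
  a=32: none
  a=33: (33, -28, 65), (33, -16, 61), (33, 16, 61), (33, 28, 65)  [4]
  a=34: none
  a=35: (35, -32, 63), (35, -18, 58), (35, 18, 58), (35, 32, 63)  [4]
  a=36: none
  a=37: (37, -14, 54), (37, 14, 54)  [2]
  a=38: none
  a=39: (39, -28, 55), (39, -2, 50), (39, 2, 50), (39, 28, 55)  [4]
  a=40..41: none
  a=42: (42, -38, 55), (42, -10, 47), (42, 10, 47), (42, 38, 55)  [4]
  a=43..44: none
  a=45: (45, -32, 49), (45, -22, 46), (45, 22, 46), (45, 32, 49)  [4]
  a=46..50: none
Total reduced forms: 1 + 1 + 2 + 2 + 2 + 2 + 2 + 2 + 2 + 2 + 2 + 4 + 2 + 4 + 2 + 2 + 2 + 2 + 2 + 2 + 4 + 2 + 4 + 4 + 2 + 4 + 4 + 4 = 70
h = 70

70


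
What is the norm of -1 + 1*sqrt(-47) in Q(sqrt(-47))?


N(a + b*sqrt(d)) = a^2 - d*b^2
= (-1)^2 - (-47)*(1)^2
= 1 + 47
= 48

48


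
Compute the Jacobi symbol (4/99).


Compute (4/99) via quadratic reciprocity:
  pull out 2: (2/99) = -1  (since 99 mod 8 = 3)
  pull out 2: (2/99) = -1  (since 99 mod 8 = 3)
  (1/99) = 1
Product of signs = 1

1


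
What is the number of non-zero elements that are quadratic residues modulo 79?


For prime p, the number of non-zero quadratic residues is (p-1)/2.
= (79-1)/2
= 39

39
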